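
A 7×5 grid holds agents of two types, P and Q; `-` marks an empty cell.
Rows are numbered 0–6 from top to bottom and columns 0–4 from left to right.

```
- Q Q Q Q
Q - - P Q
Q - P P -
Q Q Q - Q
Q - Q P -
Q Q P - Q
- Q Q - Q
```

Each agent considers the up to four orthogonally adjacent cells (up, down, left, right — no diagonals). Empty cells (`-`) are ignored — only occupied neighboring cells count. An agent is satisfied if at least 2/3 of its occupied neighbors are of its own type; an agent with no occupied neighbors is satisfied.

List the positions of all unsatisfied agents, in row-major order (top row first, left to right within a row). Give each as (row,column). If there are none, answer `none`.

Row 0: (0,1)Q 1/1 satisfied · (0,2)Q 2/2 satisfied · (0,3)Q 2/3 satisfied · (0,4)Q 2/2 satisfied
Row 1: (1,0)Q 1/1 satisfied · (1,3)P 1/3 not · (1,4)Q 1/2 not
Row 2: (2,0)Q 2/2 satisfied · (2,2)P 1/2 not · (2,3)P 2/2 satisfied
Row 3: (3,0)Q 3/3 satisfied · (3,1)Q 2/2 satisfied · (3,2)Q 2/3 satisfied · (3,4)Q 0/0 satisfied
Row 4: (4,0)Q 2/2 satisfied · (4,2)Q 1/3 not · (4,3)P 0/1 not
Row 5: (5,0)Q 2/2 satisfied · (5,1)Q 2/3 satisfied · (5,2)P 0/3 not · (5,4)Q 1/1 satisfied
Row 6: (6,1)Q 2/2 satisfied · (6,2)Q 1/2 not · (6,4)Q 1/1 satisfied

(1,3), (1,4), (2,2), (4,2), (4,3), (5,2), (6,2)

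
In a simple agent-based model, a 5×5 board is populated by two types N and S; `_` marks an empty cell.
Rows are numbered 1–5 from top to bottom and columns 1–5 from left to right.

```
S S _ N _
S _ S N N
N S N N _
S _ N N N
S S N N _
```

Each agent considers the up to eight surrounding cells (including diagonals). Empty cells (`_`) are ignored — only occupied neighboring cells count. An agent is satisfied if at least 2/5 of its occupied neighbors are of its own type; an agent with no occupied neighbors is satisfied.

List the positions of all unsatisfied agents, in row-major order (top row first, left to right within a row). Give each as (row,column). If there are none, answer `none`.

Row 1: (1,1)S 2/2 ✓ · (1,2)S 3/3 ✓ · (1,4)N 2/3 ✓
Row 2: (2,1)S 3/4 ✓ · (2,3)S 2/6 ✗ · (2,4)N 4/5 ✓ · (2,5)N 3/3 ✓
Row 3: (3,1)N 0/3 ✗ · (3,2)S 3/6 ✓ · (3,3)N 4/6 ✓ · (3,4)N 6/7 ✓
Row 4: (4,1)S 3/4 ✓ · (4,3)N 5/7 ✓ · (4,4)N 6/6 ✓ · (4,5)N 3/3 ✓
Row 5: (5,1)S 2/2 ✓ · (5,2)S 2/4 ✓ · (5,3)N 3/4 ✓ · (5,4)N 4/4 ✓

(2,3), (3,1)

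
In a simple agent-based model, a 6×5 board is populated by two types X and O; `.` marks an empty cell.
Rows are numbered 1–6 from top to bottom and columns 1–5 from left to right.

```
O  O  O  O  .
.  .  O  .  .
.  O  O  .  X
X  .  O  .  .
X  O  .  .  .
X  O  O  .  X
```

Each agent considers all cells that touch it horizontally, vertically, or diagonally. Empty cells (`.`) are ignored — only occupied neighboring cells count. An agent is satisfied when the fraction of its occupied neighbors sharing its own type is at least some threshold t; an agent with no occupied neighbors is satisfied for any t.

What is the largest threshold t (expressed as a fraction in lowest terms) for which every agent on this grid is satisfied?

Row 1: (1,1)O 1/1 · (1,2)O 3/3 · (1,3)O 3/3 · (1,4)O 2/2
Row 2: (2,3)O 5/5
Row 3: (3,2)O 3/4 · (3,3)O 3/3 · (3,5)X — no occupied neighbors
Row 4: (4,1)X 1/3 · (4,3)O 3/3
Row 5: (5,1)X 2/4 · (5,2)O 3/6
Row 6: (6,1)X 1/3 · (6,2)O 2/4 · (6,3)O 2/2 · (6,5)X — no occupied neighbors
The smallest same-type fraction is 1/3 at (4,1), which reduces to 1/3. Any threshold above that leaves this agent unsatisfied.

1/3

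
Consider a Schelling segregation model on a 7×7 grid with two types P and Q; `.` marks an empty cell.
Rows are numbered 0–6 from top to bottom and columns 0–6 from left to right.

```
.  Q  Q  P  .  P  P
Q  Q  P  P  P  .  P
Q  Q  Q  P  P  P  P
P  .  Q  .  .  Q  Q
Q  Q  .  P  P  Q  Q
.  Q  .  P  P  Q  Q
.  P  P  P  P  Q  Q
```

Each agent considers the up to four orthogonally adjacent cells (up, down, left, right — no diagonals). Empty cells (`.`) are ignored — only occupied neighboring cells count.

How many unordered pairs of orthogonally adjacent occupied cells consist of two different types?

Scan each occupied cell's neighbors to the right and below so each pair is counted once.
Row 0: Q(0,1)–Q(0,2)= Q(0,1)–Q(1,1)= Q(0,2)–P(0,3)≠ Q(0,2)–P(1,2)≠ P(0,3)–P(1,3)= P(0,5)–P(0,6)= P(0,6)–P(1,6)=  → 2/7 unlike.
Row 1: Q(1,0)–Q(1,1)= Q(1,0)–Q(2,0)= Q(1,1)–P(1,2)≠ Q(1,1)–Q(2,1)= P(1,2)–P(1,3)= P(1,2)–Q(2,2)≠ P(1,3)–P(1,4)= P(1,3)–P(2,3)= P(1,4)–P(2,4)= P(1,6)–P(2,6)=  → 2/10 unlike.
Row 2: Q(2,0)–Q(2,1)= Q(2,0)–P(3,0)≠ Q(2,1)–Q(2,2)= Q(2,2)–P(2,3)≠ Q(2,2)–Q(3,2)= P(2,3)–P(2,4)= P(2,4)–P(2,5)= P(2,5)–P(2,6)= P(2,5)–Q(3,5)≠ P(2,6)–Q(3,6)≠  → 4/10 unlike.
Row 3: P(3,0)–Q(4,0)≠ Q(3,5)–Q(3,6)= Q(3,5)–Q(4,5)= Q(3,6)–Q(4,6)=  → 1/4 unlike.
Row 4: Q(4,0)–Q(4,1)= Q(4,1)–Q(5,1)= P(4,3)–P(4,4)= P(4,3)–P(5,3)= P(4,4)–Q(4,5)≠ P(4,4)–P(5,4)= Q(4,5)–Q(4,6)= Q(4,5)–Q(5,5)= Q(4,6)–Q(5,6)=  → 1/9 unlike.
Row 5: Q(5,1)–P(6,1)≠ P(5,3)–P(5,4)= P(5,3)–P(6,3)= P(5,4)–Q(5,5)≠ P(5,4)–P(6,4)= Q(5,5)–Q(5,6)= Q(5,5)–Q(6,5)= Q(5,6)–Q(6,6)=  → 2/8 unlike.
Row 6: P(6,1)–P(6,2)= P(6,2)–P(6,3)= P(6,3)–P(6,4)= P(6,4)–Q(6,5)≠ Q(6,5)–Q(6,6)=  → 1/5 unlike.
Total adjacent occupied pairs: 53; unlike-type pairs: 13.

13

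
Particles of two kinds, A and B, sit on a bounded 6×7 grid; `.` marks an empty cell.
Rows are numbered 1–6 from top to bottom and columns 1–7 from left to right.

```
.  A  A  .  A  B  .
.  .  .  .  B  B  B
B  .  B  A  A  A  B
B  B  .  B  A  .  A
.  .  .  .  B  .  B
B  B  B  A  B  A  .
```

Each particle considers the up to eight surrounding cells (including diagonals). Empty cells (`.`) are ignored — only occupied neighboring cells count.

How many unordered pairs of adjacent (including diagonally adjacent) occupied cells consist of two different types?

23

Scan each occupied cell's neighbors to the right and below (and the two forward diagonals) so each pair is counted once.
Row 1: A(1,2)–A(1,3)= A(1,5)–B(1,6)≠ A(1,5)–B(2,5)≠ A(1,5)–B(2,6)≠ B(1,6)–B(2,6)= B(1,6)–B(2,7)= B(1,6)–B(2,5)=  → 3/7 unlike.
Row 2: B(2,5)–B(2,6)= B(2,5)–A(3,5)≠ B(2,5)–A(3,6)≠ B(2,5)–A(3,4)≠ B(2,6)–B(2,7)= B(2,6)–A(3,6)≠ B(2,6)–B(3,7)= B(2,6)–A(3,5)≠ B(2,7)–B(3,7)= B(2,7)–A(3,6)≠  → 6/10 unlike.
Row 3: B(3,1)–B(4,1)= B(3,1)–B(4,2)= B(3,3)–A(3,4)≠ B(3,3)–B(4,4)= B(3,3)–B(4,2)= A(3,4)–A(3,5)= A(3,4)–B(4,4)≠ A(3,4)–A(4,5)= A(3,5)–A(3,6)= A(3,5)–A(4,5)= A(3,5)–B(4,4)≠ A(3,6)–B(3,7)≠ A(3,6)–A(4,7)= A(3,6)–A(4,5)= B(3,7)–A(4,7)≠  → 5/15 unlike.
Row 4: B(4,1)–B(4,2)= B(4,4)–A(4,5)≠ B(4,4)–B(5,5)= A(4,5)–B(5,5)≠ A(4,7)–B(5,7)≠  → 3/5 unlike.
Row 5: B(5,5)–B(6,5)= B(5,5)–A(6,6)≠ B(5,5)–A(6,4)≠ B(5,7)–A(6,6)≠  → 3/4 unlike.
Row 6: B(6,1)–B(6,2)= B(6,2)–B(6,3)= B(6,3)–A(6,4)≠ A(6,4)–B(6,5)≠ B(6,5)–A(6,6)≠  → 3/5 unlike.
Total adjacent occupied pairs: 46; unlike-type pairs: 23.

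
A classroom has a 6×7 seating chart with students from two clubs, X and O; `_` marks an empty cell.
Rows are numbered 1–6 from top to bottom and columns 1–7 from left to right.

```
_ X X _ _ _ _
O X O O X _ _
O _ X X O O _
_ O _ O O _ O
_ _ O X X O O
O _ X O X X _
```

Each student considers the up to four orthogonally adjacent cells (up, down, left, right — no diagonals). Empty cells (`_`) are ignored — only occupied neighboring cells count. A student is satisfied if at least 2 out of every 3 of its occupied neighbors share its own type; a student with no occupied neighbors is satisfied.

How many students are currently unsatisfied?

17

Row 1: (1,2)X 2/2 satisfied · (1,3)X 1/2 not
Row 2: (2,1)O 1/2 not · (2,2)X 1/3 not · (2,3)O 1/4 not · (2,4)O 1/3 not · (2,5)X 0/2 not
Row 3: (3,1)O 1/1 satisfied · (3,3)X 1/2 not · (3,4)X 1/4 not · (3,5)O 2/4 not · (3,6)O 1/1 satisfied
Row 4: (4,2)O 0/0 satisfied · (4,4)O 1/3 not · (4,5)O 2/3 satisfied · (4,7)O 1/1 satisfied
Row 5: (5,3)O 0/2 not · (5,4)X 1/4 not · (5,5)X 2/4 not · (5,6)O 1/3 not · (5,7)O 2/2 satisfied
Row 6: (6,1)O 0/0 satisfied · (6,3)X 0/2 not · (6,4)O 0/3 not · (6,5)X 2/3 satisfied · (6,6)X 1/2 not
Unsatisfied: (1,3), (2,1), (2,2), (2,3), (2,4), (2,5), (3,3), (3,4), (3,5), (4,4), (5,3), (5,4), (5,5), (5,6), (6,3), (6,4), (6,6) — 17 in total.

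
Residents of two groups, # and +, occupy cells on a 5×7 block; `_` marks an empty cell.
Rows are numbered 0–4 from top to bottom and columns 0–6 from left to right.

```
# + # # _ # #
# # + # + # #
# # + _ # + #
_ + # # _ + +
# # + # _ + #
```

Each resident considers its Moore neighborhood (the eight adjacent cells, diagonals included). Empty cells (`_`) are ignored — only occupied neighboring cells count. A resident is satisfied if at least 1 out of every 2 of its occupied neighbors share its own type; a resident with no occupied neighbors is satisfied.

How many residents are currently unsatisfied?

9

(0,0)# 2/3 satisfied
(0,1)+ 1/5 not
(0,2)# 3/5 satisfied
(0,3)# 2/4 satisfied
(0,5)# 3/4 satisfied
(0,6)# 3/3 satisfied
(1,0)# 4/5 satisfied
(1,1)# 5/8 satisfied
(1,2)+ 2/7 not
(1,3)# 3/6 satisfied
(1,4)+ 1/6 not
(1,5)# 5/7 satisfied
(1,6)# 4/5 satisfied
(2,0)# 3/4 satisfied
(2,1)# 4/7 satisfied
(2,2)+ 2/7 not
(2,4)# 3/6 satisfied
(2,5)+ 3/7 not
(2,6)# 2/5 not
(3,1)+ 2/7 not
(3,2)# 4/7 satisfied
(3,3)# 3/5 satisfied
(3,5)+ 3/6 satisfied
(3,6)+ 3/5 satisfied
(4,0)# 1/2 satisfied
(4,1)# 2/4 satisfied
(4,2)+ 1/5 not
(4,3)# 2/3 satisfied
(4,5)+ 2/3 satisfied
(4,6)# 0/3 not
Unsatisfied: (0,1), (1,2), (1,4), (2,2), (2,5), (2,6), (3,1), (4,2), (4,6) — 9 in total.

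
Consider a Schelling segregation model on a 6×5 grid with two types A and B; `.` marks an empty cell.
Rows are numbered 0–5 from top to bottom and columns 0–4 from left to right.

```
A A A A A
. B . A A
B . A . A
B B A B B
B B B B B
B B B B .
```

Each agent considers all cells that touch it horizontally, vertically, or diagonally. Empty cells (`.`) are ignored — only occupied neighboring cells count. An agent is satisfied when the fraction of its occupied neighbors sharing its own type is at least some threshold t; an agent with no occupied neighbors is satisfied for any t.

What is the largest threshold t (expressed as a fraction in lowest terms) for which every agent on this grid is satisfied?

1/6

(0,0)A 1/2
(0,1)A 2/3
(0,2)A 3/4
(0,3)A 4/4
(0,4)A 3/3
(1,1)B 1/5
(1,3)A 6/6
(1,4)A 4/4
(2,0)B 3/3
(2,2)A 2/5
(2,4)A 2/4
(3,0)B 4/4
(3,1)B 5/7
(3,2)A 1/6
(3,3)B 4/7
(3,4)B 3/4
(4,0)B 5/5
(4,1)B 7/8
(4,2)B 7/8
(4,3)B 6/7
(4,4)B 4/4
(5,0)B 3/3
(5,1)B 5/5
(5,2)B 5/5
(5,3)B 4/4
The smallest same-type fraction is 1/6 at (3,2), which reduces to 1/6. Any threshold above that leaves this agent unsatisfied.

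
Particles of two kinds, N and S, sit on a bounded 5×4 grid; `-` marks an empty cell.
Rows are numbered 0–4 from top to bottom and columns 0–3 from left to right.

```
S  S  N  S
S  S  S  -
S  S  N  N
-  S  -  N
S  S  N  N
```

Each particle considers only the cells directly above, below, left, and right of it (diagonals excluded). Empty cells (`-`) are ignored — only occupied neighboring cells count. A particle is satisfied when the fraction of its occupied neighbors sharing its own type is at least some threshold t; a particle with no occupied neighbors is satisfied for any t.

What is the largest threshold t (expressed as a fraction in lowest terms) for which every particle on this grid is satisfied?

0/1

(0,0)S 2/2
(0,1)S 2/3
(0,2)N 0/3
(0,3)S 0/1
(1,0)S 3/3
(1,1)S 4/4
(1,2)S 1/3
(2,0)S 2/2
(2,1)S 3/4
(2,2)N 1/3
(2,3)N 2/2
(3,1)S 2/2
(3,3)N 2/2
(4,0)S 1/1
(4,1)S 2/3
(4,2)N 1/2
(4,3)N 2/2
The smallest same-type fraction is 0/3 at (0,2), which reduces to 0/1. Any threshold above that leaves this particle unsatisfied.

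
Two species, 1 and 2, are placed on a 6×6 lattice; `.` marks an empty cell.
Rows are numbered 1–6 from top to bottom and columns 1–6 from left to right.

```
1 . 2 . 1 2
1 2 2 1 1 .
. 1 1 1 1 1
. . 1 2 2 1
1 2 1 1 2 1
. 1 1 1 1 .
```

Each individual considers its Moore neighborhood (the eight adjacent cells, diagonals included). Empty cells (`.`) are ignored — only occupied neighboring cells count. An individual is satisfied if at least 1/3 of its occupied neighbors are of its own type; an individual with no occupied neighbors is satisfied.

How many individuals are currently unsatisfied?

(1,1)1 1/2 satisfied
(1,3)2 2/3 satisfied
(1,5)1 2/3 satisfied
(1,6)2 0/2 not
(2,1)1 2/3 satisfied
(2,2)2 2/6 satisfied
(2,3)2 2/6 satisfied
(2,4)1 5/7 satisfied
(2,5)1 5/6 satisfied
(3,2)1 3/5 satisfied
(3,3)1 4/7 satisfied
(3,4)1 5/8 satisfied
(3,5)1 5/7 satisfied
(3,6)1 3/4 satisfied
(4,3)1 5/7 satisfied
(4,4)2 2/8 not
(4,5)2 2/8 not
(4,6)1 3/5 satisfied
(5,1)1 1/2 satisfied
(5,2)2 0/5 not
(5,3)1 5/7 satisfied
(5,4)1 5/8 satisfied
(5,5)2 2/7 not
(5,6)1 2/4 satisfied
(6,2)1 3/4 satisfied
(6,3)1 4/5 satisfied
(6,4)1 4/5 satisfied
(6,5)1 3/4 satisfied
Unsatisfied: (1,6), (4,4), (4,5), (5,2), (5,5) — 5 in total.

5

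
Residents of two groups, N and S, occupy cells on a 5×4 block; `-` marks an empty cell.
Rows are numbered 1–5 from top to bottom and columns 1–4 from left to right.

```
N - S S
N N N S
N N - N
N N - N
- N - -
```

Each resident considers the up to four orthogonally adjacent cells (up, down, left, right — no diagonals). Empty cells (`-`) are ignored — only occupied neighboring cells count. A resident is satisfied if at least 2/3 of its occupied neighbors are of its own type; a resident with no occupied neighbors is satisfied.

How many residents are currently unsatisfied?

Row 1: (1,1)N 1/1 ✓ · (1,3)S 1/2 ✗ · (1,4)S 2/2 ✓
Row 2: (2,1)N 3/3 ✓ · (2,2)N 3/3 ✓ · (2,3)N 1/3 ✗ · (2,4)S 1/3 ✗
Row 3: (3,1)N 3/3 ✓ · (3,2)N 3/3 ✓ · (3,4)N 1/2 ✗
Row 4: (4,1)N 2/2 ✓ · (4,2)N 3/3 ✓ · (4,4)N 1/1 ✓
Row 5: (5,2)N 1/1 ✓
Unsatisfied: (1,3), (2,3), (2,4), (3,4) — 4 in total.

4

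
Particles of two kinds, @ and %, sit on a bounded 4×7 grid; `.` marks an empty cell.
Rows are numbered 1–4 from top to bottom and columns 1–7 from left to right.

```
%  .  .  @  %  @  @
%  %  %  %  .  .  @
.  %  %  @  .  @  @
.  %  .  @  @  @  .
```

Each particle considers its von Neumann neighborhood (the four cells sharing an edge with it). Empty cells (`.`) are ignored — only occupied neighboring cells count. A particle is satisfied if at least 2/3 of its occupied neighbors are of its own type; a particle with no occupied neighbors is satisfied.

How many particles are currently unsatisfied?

(1,1)% 1/1 satisfied
(1,4)@ 0/2 not
(1,5)% 0/2 not
(1,6)@ 1/2 not
(1,7)@ 2/2 satisfied
(2,1)% 2/2 satisfied
(2,2)% 3/3 satisfied
(2,3)% 3/3 satisfied
(2,4)% 1/3 not
(2,7)@ 2/2 satisfied
(3,2)% 3/3 satisfied
(3,3)% 2/3 satisfied
(3,4)@ 1/3 not
(3,6)@ 2/2 satisfied
(3,7)@ 2/2 satisfied
(4,2)% 1/1 satisfied
(4,4)@ 2/2 satisfied
(4,5)@ 2/2 satisfied
(4,6)@ 2/2 satisfied
Unsatisfied: (1,4), (1,5), (1,6), (2,4), (3,4) — 5 in total.

5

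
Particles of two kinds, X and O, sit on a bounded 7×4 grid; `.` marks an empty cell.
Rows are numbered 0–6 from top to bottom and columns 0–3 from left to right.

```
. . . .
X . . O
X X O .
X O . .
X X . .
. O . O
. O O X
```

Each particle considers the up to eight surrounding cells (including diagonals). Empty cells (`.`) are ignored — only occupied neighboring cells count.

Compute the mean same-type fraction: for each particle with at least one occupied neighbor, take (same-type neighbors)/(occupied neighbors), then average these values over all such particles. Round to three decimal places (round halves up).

0.624

(1,0)X 2/2
(1,3)O 1/1
(2,0)X 3/4
(2,1)X 3/5
(2,2)O 2/3
(3,0)X 4/5
(3,1)O 1/6
(4,0)X 2/4
(4,1)X 2/4
(5,1)O 2/4
(5,3)O 1/2
(6,1)O 2/2
(6,2)O 3/4
(6,3)X 0/2
Sum over 14 particles: 2/2 + 1/1 + 3/4 + 3/5 + 2/3 + 4/5 + 1/6 + 2/4 + 2/4 + 2/4 + 1/2 + 2/2 + 3/4 + 0/2 = 131/15; mean = 131/15 ÷ 14 = 131/210 = 0.623809… → 0.624.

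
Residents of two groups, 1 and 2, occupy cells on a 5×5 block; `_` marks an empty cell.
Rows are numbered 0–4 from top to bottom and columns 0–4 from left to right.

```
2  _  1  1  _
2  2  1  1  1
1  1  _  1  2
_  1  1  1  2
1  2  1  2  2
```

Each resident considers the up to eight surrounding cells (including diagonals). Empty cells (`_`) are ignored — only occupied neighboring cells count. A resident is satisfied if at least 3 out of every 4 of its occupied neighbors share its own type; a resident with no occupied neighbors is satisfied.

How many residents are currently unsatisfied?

14

Row 0: (0,0)2 2/2 ok · (0,2)1 3/4 ok · (0,3)1 4/4 ok
Row 1: (1,0)2 2/4 unhappy · (1,1)2 2/6 unhappy · (1,2)1 5/6 ok · (1,3)1 5/6 ok · (1,4)1 3/4 ok
Row 2: (2,0)1 2/4 unhappy · (2,1)1 4/6 unhappy · (2,3)1 5/7 unhappy · (2,4)2 1/5 unhappy
Row 3: (3,1)1 5/6 ok · (3,2)1 5/7 unhappy · (3,3)1 3/7 unhappy · (3,4)2 3/5 unhappy
Row 4: (4,0)1 1/2 unhappy · (4,1)2 0/4 unhappy · (4,2)1 3/5 unhappy · (4,3)2 2/5 unhappy · (4,4)2 2/3 unhappy
Unsatisfied: (1,0), (1,1), (2,0), (2,1), (2,3), (2,4), (3,2), (3,3), (3,4), (4,0), (4,1), (4,2), (4,3), (4,4) — 14 in total.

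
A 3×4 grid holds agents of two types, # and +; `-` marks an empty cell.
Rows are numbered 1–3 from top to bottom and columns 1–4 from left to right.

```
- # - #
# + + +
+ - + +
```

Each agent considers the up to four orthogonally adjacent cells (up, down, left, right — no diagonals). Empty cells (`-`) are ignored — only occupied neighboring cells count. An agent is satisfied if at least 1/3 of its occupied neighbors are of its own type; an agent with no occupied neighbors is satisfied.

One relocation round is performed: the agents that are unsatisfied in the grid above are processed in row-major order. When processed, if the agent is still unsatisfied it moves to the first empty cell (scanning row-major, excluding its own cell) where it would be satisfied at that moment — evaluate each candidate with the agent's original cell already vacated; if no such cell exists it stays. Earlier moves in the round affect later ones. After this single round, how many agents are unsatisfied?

0

Initially unsatisfied (in order): (1,2), (1,4), (2,1), (3,1).
  (1,2) → (1,1).
  (1,4) → (1,2).
  (2,1): now satisfied by earlier moves; stays.
  (3,1) → (1,3).
Resulting grid:
# # + -
# + + +
- - + +
All satisfied now.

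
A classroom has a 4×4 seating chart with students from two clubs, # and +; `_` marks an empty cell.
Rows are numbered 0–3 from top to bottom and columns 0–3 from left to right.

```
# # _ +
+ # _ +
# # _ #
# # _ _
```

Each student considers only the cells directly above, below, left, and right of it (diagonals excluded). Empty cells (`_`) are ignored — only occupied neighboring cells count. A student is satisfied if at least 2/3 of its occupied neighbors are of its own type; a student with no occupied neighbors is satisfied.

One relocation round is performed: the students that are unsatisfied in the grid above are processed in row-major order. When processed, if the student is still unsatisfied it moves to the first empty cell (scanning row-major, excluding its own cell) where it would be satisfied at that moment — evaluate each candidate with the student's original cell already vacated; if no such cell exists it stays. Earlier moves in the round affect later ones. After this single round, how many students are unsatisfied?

2

Initially unsatisfied (in order): (0,0), (1,0), (1,3), (2,3).
  (0,0) → (2,2).
  (1,0): no empty cell satisfies it; stays.
  (1,3): no empty cell satisfies it; stays.
  (2,3) → (1,2).
Resulting grid:
_ # _ +
+ # # +
# # # _
# # _ _
Unsatisfied now: (1,0), (1,3).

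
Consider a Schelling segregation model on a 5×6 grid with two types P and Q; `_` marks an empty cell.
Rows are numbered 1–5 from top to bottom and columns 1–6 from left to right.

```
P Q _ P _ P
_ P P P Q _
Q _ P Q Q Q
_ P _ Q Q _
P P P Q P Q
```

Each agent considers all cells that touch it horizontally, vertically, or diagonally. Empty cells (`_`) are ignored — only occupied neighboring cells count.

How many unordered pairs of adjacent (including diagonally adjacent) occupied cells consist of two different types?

19

Scan each occupied cell's neighbors to the right and below (and the two forward diagonals) so each pair is counted once.
From row 1: 5 unlike of 8 pairs (running 5/8).
From row 2: 5 unlike of 13 pairs (running 10/21).
From row 3: 3 unlike of 11 pairs (running 13/32).
From row 4: 3 unlike of 10 pairs (running 16/42).
From row 5: 3 unlike of 5 pairs (running 19/47).
Total adjacent occupied pairs: 47; unlike-type pairs: 19.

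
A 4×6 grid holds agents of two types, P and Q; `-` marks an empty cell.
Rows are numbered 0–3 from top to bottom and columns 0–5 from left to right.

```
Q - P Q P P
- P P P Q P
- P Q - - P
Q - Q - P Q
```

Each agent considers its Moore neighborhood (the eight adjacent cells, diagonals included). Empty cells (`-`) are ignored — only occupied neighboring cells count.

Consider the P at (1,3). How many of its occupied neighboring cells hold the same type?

Occupied neighbors of (1,3): (0,2)=P, (0,3)=Q, (0,4)=P, (1,2)=P, (1,4)=Q, (2,2)=Q.
Same type (P): 3 of 6.

3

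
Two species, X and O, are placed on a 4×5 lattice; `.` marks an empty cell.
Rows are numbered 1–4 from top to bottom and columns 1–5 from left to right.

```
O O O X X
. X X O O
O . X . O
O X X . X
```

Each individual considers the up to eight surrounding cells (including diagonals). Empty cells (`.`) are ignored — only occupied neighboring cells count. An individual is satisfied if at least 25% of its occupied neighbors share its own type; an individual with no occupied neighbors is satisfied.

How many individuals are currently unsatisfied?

1

Row 1: (1,1)O 1/2 satisfied · (1,2)O 2/4 satisfied · (1,3)O 2/5 satisfied · (1,4)X 2/5 satisfied · (1,5)X 1/3 satisfied
Row 2: (2,2)X 2/6 satisfied · (2,3)X 3/6 satisfied · (2,4)O 3/7 satisfied · (2,5)O 2/4 satisfied
Row 3: (3,1)O 1/3 satisfied · (3,3)X 4/5 satisfied · (3,5)O 2/3 satisfied
Row 4: (4,1)O 1/2 satisfied · (4,2)X 2/4 satisfied · (4,3)X 2/2 satisfied · (4,5)X 0/1 not
Unsatisfied: (4,5) — 1 in total.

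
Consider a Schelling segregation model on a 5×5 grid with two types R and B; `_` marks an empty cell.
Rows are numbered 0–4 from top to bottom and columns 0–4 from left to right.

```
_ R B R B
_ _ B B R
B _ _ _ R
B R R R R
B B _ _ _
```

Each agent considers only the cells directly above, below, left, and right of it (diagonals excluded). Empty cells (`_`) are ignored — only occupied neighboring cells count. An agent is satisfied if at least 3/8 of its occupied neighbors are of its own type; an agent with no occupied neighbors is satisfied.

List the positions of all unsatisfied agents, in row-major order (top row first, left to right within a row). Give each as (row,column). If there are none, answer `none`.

(0,1), (0,2), (0,3), (0,4), (1,3), (1,4), (3,1)

Row 0: (0,1)R 0/1 unhappy · (0,2)B 1/3 unhappy · (0,3)R 0/3 unhappy · (0,4)B 0/2 unhappy
Row 1: (1,2)B 2/2 ok · (1,3)B 1/3 unhappy · (1,4)R 1/3 unhappy
Row 2: (2,0)B 1/1 ok · (2,4)R 2/2 ok
Row 3: (3,0)B 2/3 ok · (3,1)R 1/3 unhappy · (3,2)R 2/2 ok · (3,3)R 2/2 ok · (3,4)R 2/2 ok
Row 4: (4,0)B 2/2 ok · (4,1)B 1/2 ok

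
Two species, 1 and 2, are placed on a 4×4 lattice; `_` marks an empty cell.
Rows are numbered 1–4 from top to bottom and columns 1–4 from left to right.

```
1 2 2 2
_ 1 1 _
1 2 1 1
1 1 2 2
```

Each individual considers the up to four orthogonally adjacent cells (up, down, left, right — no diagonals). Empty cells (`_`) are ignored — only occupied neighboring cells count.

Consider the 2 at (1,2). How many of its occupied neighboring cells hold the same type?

1

Occupied neighbors of (1,2): (2,2)=1, (1,1)=1, (1,3)=2.
Same type (2): 1 of 3.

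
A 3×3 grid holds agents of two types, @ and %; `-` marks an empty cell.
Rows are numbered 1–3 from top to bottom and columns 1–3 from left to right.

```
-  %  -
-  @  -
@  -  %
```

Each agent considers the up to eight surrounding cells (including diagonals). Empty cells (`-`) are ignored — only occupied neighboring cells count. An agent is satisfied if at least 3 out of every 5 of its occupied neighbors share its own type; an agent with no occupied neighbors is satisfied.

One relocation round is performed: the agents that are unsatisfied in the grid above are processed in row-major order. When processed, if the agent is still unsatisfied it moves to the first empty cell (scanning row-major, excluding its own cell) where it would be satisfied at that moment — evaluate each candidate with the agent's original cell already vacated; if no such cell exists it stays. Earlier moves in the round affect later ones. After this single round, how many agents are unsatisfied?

Initially unsatisfied (in order): (1,2), (2,2), (3,3).
  (1,2): no empty cell satisfies it; stays.
  (2,2): no empty cell satisfies it; stays.
  (3,3): no empty cell satisfies it; stays.
Resulting grid:
- % -
- @ -
@ - %
Unsatisfied now: (1,2), (2,2), (3,3).

3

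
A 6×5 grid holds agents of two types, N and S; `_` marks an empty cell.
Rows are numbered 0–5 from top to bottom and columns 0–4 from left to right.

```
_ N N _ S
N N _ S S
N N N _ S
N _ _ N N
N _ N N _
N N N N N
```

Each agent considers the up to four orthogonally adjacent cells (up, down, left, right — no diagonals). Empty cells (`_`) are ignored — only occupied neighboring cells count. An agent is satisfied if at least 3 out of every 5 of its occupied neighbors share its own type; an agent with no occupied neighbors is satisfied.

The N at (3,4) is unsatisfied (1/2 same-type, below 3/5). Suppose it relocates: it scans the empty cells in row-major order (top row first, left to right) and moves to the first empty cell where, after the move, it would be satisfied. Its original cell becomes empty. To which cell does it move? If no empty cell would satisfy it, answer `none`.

(0,0)

Vacating (3,4). Empty cells in order:
  (0,0): 2/2 same-type → satisfied — stop here.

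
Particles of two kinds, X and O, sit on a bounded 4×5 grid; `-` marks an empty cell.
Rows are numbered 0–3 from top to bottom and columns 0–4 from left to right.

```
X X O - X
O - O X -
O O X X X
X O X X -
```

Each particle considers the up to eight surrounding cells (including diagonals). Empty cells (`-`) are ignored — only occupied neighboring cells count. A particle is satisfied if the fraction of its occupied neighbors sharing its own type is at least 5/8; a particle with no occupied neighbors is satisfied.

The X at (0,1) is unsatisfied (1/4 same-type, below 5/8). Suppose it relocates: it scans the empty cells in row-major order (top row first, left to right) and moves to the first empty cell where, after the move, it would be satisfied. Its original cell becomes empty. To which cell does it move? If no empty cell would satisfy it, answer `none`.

(1,4)

Vacating (0,1). Empty cells in order:
  (0,3): 2/4 same-type → still unsatisfied.
  (1,1): 2/7 same-type → still unsatisfied.
  (1,4): 4/4 same-type → satisfied — stop here.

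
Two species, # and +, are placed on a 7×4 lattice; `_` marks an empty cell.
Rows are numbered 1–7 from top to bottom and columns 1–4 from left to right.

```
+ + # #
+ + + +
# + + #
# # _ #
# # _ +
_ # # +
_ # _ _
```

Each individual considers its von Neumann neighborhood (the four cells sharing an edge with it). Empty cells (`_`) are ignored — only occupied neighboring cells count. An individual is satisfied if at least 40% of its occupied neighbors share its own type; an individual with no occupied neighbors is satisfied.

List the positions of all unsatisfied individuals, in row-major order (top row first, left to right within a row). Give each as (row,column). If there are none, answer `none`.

(1,3), (2,4), (3,1), (3,4)

(1,1)+ 2/2 satisfied
(1,2)+ 2/3 satisfied
(1,3)# 1/3 not
(1,4)# 1/2 satisfied
(2,1)+ 2/3 satisfied
(2,2)+ 4/4 satisfied
(2,3)+ 3/4 satisfied
(2,4)+ 1/3 not
(3,1)# 1/3 not
(3,2)+ 2/4 satisfied
(3,3)+ 2/3 satisfied
(3,4)# 1/3 not
(4,1)# 3/3 satisfied
(4,2)# 2/3 satisfied
(4,4)# 1/2 satisfied
(5,1)# 2/2 satisfied
(5,2)# 3/3 satisfied
(5,4)+ 1/2 satisfied
(6,2)# 3/3 satisfied
(6,3)# 1/2 satisfied
(6,4)+ 1/2 satisfied
(7,2)# 1/1 satisfied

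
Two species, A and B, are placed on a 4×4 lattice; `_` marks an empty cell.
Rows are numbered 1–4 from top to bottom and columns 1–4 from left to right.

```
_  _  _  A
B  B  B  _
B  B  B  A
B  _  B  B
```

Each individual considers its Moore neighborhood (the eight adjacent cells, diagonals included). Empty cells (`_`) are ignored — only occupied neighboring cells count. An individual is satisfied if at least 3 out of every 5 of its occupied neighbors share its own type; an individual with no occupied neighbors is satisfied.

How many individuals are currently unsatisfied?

Row 1: (1,4)A 0/1 not
Row 2: (2,1)B 3/3 satisfied · (2,2)B 5/5 satisfied · (2,3)B 3/5 satisfied
Row 3: (3,1)B 4/4 satisfied · (3,2)B 7/7 satisfied · (3,3)B 5/6 satisfied · (3,4)A 0/4 not
Row 4: (4,1)B 2/2 satisfied · (4,3)B 3/4 satisfied · (4,4)B 2/3 satisfied
Unsatisfied: (1,4), (3,4) — 2 in total.

2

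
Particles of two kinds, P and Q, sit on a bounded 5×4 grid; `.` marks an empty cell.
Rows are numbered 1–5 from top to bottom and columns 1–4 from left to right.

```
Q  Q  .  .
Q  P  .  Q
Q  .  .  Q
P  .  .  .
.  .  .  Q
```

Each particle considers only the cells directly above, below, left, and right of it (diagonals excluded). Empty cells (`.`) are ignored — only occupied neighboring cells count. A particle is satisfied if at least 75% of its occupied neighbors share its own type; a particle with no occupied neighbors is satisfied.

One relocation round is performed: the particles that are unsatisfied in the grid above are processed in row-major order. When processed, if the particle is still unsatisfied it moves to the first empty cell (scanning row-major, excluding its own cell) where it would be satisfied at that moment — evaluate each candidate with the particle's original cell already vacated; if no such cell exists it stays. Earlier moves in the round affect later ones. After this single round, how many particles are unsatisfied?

0

Initially unsatisfied (in order): (1,2), (2,1), (2,2), (3,1), (4,1).
  (1,2) → (1,3).
  (2,1) → (1,4).
  (2,2): now satisfied by earlier moves; stays.
  (3,1) → (3,3).
  (4,1): now satisfied by earlier moves; stays.
Resulting grid:
Q . Q Q
. P . Q
. . Q Q
P . . .
. . . Q
All satisfied now.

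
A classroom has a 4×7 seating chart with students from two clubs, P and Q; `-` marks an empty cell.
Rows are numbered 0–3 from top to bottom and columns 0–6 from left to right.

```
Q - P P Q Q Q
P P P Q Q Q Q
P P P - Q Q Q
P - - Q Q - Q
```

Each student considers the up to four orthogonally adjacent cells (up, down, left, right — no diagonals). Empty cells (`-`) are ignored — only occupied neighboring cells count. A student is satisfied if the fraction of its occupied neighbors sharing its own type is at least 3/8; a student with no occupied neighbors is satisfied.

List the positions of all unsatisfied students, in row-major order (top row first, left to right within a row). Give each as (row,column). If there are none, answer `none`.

(0,0), (0,3), (1,3)

Row 0: (0,0)Q 0/1 not · (0,2)P 2/2 satisfied · (0,3)P 1/3 not · (0,4)Q 2/3 satisfied · (0,5)Q 3/3 satisfied · (0,6)Q 2/2 satisfied
Row 1: (1,0)P 2/3 satisfied · (1,1)P 3/3 satisfied · (1,2)P 3/4 satisfied · (1,3)Q 1/3 not · (1,4)Q 4/4 satisfied · (1,5)Q 4/4 satisfied · (1,6)Q 3/3 satisfied
Row 2: (2,0)P 3/3 satisfied · (2,1)P 3/3 satisfied · (2,2)P 2/2 satisfied · (2,4)Q 3/3 satisfied · (2,5)Q 3/3 satisfied · (2,6)Q 3/3 satisfied
Row 3: (3,0)P 1/1 satisfied · (3,3)Q 1/1 satisfied · (3,4)Q 2/2 satisfied · (3,6)Q 1/1 satisfied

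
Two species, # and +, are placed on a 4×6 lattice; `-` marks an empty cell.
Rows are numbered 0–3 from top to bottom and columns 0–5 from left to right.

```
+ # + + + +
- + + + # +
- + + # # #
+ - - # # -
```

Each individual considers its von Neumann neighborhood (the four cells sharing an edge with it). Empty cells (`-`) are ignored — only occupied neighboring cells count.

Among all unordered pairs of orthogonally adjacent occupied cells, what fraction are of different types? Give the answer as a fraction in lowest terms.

9/26

Scan each occupied cell's neighbors to the right and below so each pair is counted once.
From row 0: 4 unlike of 10 pairs (running 4/10).
From row 1: 4 unlike of 9 pairs (running 8/19).
From row 2: 1 unlike of 6 pairs (running 9/25).
From row 3: 0 unlike of 1 pairs (running 9/26).
Total adjacent occupied pairs: 26; unlike-type pairs: 9.
9/26 is already in lowest terms.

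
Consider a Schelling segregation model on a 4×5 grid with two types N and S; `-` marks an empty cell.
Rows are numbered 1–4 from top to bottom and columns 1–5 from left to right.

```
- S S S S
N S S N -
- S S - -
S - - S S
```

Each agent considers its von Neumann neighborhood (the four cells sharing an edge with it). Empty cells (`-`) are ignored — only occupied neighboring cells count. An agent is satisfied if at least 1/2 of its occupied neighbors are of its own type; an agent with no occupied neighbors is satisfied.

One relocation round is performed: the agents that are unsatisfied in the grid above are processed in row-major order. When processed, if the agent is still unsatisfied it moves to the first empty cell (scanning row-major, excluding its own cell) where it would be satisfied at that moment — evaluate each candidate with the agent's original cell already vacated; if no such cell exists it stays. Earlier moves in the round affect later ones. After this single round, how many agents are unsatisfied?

0

Initially unsatisfied (in order): (2,1), (2,4).
  (2,1) → (2,5).
  (2,4) → (3,5).
Resulting grid:
- S S S S
- S S - N
- S S - N
S - - S S
All satisfied now.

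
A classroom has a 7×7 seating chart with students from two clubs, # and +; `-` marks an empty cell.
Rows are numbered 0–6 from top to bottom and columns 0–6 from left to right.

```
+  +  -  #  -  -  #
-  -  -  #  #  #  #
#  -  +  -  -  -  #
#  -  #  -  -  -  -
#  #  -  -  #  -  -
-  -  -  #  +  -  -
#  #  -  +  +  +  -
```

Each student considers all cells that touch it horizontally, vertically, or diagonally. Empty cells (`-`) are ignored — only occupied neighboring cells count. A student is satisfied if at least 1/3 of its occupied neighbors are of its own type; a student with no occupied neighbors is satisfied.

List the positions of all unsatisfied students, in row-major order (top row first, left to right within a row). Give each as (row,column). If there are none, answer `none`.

(2,2), (5,3)

(0,0)+ 1/1 ✓
(0,1)+ 1/1 ✓
(0,3)# 2/2 ✓
(0,6)# 2/2 ✓
(1,3)# 2/3 ✓
(1,4)# 3/3 ✓
(1,5)# 4/4 ✓
(1,6)# 3/3 ✓
(2,0)# 1/1 ✓
(2,2)+ 0/2 ✗
(2,6)# 2/2 ✓
(3,0)# 3/3 ✓
(3,2)# 1/2 ✓
(4,0)# 2/2 ✓
(4,1)# 3/3 ✓
(4,4)# 1/2 ✓
(5,3)# 1/4 ✗
(5,4)+ 3/5 ✓
(6,0)# 1/1 ✓
(6,1)# 1/1 ✓
(6,3)+ 2/3 ✓
(6,4)+ 3/4 ✓
(6,5)+ 2/2 ✓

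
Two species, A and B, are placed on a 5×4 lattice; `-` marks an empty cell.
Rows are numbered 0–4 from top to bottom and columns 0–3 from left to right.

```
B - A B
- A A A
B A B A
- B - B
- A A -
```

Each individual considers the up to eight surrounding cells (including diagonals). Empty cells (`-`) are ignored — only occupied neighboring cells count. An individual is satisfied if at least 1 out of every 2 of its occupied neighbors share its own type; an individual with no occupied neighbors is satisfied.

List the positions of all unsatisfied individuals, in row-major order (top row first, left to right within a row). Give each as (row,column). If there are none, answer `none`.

Row 0: (0,0)B 0/1 not · (0,2)A 3/4 satisfied · (0,3)B 0/3 not
Row 1: (1,1)A 3/6 satisfied · (1,2)A 5/7 satisfied · (1,3)A 3/5 satisfied
Row 2: (2,0)B 1/3 not · (2,1)A 2/5 not · (2,2)B 2/7 not · (2,3)A 2/4 satisfied
Row 3: (3,1)B 2/5 not · (3,3)B 1/3 not
Row 4: (4,1)A 1/2 satisfied · (4,2)A 1/3 not

(0,0), (0,3), (2,0), (2,1), (2,2), (3,1), (3,3), (4,2)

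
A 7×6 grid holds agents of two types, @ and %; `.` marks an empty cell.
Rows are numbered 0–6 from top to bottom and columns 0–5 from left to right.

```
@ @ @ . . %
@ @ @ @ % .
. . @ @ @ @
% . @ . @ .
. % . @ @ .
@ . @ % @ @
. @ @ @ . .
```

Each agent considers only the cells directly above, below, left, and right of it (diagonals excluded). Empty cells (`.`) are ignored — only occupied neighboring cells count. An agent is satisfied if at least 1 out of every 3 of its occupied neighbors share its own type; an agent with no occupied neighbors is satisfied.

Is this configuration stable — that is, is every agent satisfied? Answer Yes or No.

No

(0,0)@ 2/2 ok
(0,1)@ 3/3 ok
(0,2)@ 2/2 ok
(0,5)% 0/0 ok
(1,0)@ 2/2 ok
(1,1)@ 3/3 ok
(1,2)@ 4/4 ok
(1,3)@ 2/3 ok
(1,4)% 0/2 unhappy
(2,2)@ 3/3 ok
(2,3)@ 3/3 ok
(2,4)@ 3/4 ok
(2,5)@ 1/1 ok
(3,0)% 0/0 ok
(3,2)@ 1/1 ok
(3,4)@ 2/2 ok
(4,1)% 0/0 ok
(4,3)@ 1/2 ok
(4,4)@ 3/3 ok
(5,0)@ 0/0 ok
(5,2)@ 1/2 ok
(5,3)% 0/4 unhappy
(5,4)@ 2/3 ok
(5,5)@ 1/1 ok
(6,1)@ 1/1 ok
(6,2)@ 3/3 ok
(6,3)@ 1/2 ok
For instance (1,4) has only 0/2 same-type neighbors, below 1/3.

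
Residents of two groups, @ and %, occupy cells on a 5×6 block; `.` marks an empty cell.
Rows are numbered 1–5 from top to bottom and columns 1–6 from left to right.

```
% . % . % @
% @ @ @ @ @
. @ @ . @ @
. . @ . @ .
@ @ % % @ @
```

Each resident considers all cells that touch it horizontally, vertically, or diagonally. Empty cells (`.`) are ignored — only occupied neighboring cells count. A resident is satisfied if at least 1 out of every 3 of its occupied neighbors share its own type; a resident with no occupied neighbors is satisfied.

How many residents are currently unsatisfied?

3

Row 1: (1,1)% 1/2 ok · (1,3)% 0/3 unhappy · (1,5)% 0/4 unhappy · (1,6)@ 2/3 ok
Row 2: (2,1)% 1/3 ok · (2,2)@ 3/6 ok · (2,3)@ 4/5 ok · (2,4)@ 4/6 ok · (2,5)@ 5/6 ok · (2,6)@ 4/5 ok
Row 3: (3,2)@ 4/5 ok · (3,3)@ 5/5 ok · (3,5)@ 5/5 ok · (3,6)@ 4/4 ok
Row 4: (4,3)@ 3/5 ok · (4,5)@ 4/5 ok
Row 5: (5,1)@ 1/1 ok · (5,2)@ 2/3 ok · (5,3)% 1/3 ok · (5,4)% 1/4 unhappy · (5,5)@ 2/3 ok · (5,6)@ 2/2 ok
Unsatisfied: (1,3), (1,5), (5,4) — 3 in total.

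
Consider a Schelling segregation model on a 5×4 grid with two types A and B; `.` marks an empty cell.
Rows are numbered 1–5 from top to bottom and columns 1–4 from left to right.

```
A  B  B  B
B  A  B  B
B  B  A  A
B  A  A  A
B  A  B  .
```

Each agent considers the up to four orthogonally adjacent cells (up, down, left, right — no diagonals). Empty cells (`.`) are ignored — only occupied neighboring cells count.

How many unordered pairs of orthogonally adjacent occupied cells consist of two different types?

Scan each occupied cell's neighbors to the right and below so each pair is counted once.
From row 1: 3 unlike of 7 pairs (running 3/7).
From row 2: 5 unlike of 7 pairs (running 8/14).
From row 3: 2 unlike of 7 pairs (running 10/21).
From row 4: 2 unlike of 6 pairs (running 12/27).
From row 5: 2 unlike of 2 pairs (running 14/29).
Total adjacent occupied pairs: 29; unlike-type pairs: 14.

14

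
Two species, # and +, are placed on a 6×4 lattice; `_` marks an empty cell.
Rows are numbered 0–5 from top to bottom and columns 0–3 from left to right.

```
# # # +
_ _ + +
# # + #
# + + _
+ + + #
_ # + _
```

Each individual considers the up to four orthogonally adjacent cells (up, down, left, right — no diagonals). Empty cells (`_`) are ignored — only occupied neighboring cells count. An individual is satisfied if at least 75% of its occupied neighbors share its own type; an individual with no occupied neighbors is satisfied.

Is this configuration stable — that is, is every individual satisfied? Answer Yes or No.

Row 0: (0,0)# 1/1 ok · (0,1)# 2/2 ok · (0,2)# 1/3 unhappy · (0,3)+ 1/2 unhappy
Row 1: (1,2)+ 2/3 unhappy · (1,3)+ 2/3 unhappy
Row 2: (2,0)# 2/2 ok · (2,1)# 1/3 unhappy · (2,2)+ 2/4 unhappy · (2,3)# 0/2 unhappy
Row 3: (3,0)# 1/3 unhappy · (3,1)+ 2/4 unhappy · (3,2)+ 3/3 ok
Row 4: (4,0)+ 1/2 unhappy · (4,1)+ 3/4 ok · (4,2)+ 3/4 ok · (4,3)# 0/1 unhappy
Row 5: (5,1)# 0/2 unhappy · (5,2)+ 1/2 unhappy
For instance (0,2) has only 1/3 same-type neighbors, below 3/4.

No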